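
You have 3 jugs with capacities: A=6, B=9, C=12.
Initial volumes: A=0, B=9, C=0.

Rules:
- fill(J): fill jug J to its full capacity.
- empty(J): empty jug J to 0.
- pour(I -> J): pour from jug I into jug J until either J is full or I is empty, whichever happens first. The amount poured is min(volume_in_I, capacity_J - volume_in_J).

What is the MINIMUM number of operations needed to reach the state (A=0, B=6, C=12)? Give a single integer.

BFS from (A=0, B=9, C=0). One shortest path:
  1. pour(B -> C) -> (A=0 B=0 C=9)
  2. fill(B) -> (A=0 B=9 C=9)
  3. pour(B -> C) -> (A=0 B=6 C=12)
Reached target in 3 moves.

Answer: 3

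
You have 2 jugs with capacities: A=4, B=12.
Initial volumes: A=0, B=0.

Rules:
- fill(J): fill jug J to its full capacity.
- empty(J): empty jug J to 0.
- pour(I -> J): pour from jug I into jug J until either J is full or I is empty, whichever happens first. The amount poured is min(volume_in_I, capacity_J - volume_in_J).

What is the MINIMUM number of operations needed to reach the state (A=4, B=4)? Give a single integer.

Answer: 3

Derivation:
BFS from (A=0, B=0). One shortest path:
  1. fill(A) -> (A=4 B=0)
  2. pour(A -> B) -> (A=0 B=4)
  3. fill(A) -> (A=4 B=4)
Reached target in 3 moves.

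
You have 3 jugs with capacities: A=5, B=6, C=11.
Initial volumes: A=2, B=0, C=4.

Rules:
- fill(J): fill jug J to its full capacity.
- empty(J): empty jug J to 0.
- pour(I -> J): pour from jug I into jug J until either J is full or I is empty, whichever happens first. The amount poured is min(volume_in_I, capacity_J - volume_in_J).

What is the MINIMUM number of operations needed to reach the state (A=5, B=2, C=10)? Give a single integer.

Answer: 4

Derivation:
BFS from (A=2, B=0, C=4). One shortest path:
  1. fill(B) -> (A=2 B=6 C=4)
  2. pour(B -> C) -> (A=2 B=0 C=10)
  3. pour(A -> B) -> (A=0 B=2 C=10)
  4. fill(A) -> (A=5 B=2 C=10)
Reached target in 4 moves.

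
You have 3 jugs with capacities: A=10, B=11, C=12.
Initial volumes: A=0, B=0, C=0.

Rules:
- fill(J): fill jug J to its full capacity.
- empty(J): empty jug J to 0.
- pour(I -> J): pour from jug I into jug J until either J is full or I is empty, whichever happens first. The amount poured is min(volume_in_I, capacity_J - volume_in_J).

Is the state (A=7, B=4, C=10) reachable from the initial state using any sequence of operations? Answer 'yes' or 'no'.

Answer: no

Derivation:
BFS explored all 726 reachable states.
Reachable set includes: (0,0,0), (0,0,1), (0,0,2), (0,0,3), (0,0,4), (0,0,5), (0,0,6), (0,0,7), (0,0,8), (0,0,9), (0,0,10), (0,0,11) ...
Target (A=7, B=4, C=10) not in reachable set → no.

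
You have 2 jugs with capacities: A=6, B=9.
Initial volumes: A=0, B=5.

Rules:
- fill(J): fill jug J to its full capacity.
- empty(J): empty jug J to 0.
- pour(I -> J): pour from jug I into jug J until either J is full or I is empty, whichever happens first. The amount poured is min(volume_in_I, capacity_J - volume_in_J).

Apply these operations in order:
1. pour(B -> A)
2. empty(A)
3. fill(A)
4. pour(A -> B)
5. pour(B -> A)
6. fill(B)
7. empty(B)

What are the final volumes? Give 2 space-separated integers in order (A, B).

Step 1: pour(B -> A) -> (A=5 B=0)
Step 2: empty(A) -> (A=0 B=0)
Step 3: fill(A) -> (A=6 B=0)
Step 4: pour(A -> B) -> (A=0 B=6)
Step 5: pour(B -> A) -> (A=6 B=0)
Step 6: fill(B) -> (A=6 B=9)
Step 7: empty(B) -> (A=6 B=0)

Answer: 6 0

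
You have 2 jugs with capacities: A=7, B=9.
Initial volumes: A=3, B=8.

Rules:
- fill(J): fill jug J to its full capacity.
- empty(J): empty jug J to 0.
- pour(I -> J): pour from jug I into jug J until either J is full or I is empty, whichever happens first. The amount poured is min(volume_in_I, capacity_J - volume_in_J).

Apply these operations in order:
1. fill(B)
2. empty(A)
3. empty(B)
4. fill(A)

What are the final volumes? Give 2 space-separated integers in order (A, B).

Step 1: fill(B) -> (A=3 B=9)
Step 2: empty(A) -> (A=0 B=9)
Step 3: empty(B) -> (A=0 B=0)
Step 4: fill(A) -> (A=7 B=0)

Answer: 7 0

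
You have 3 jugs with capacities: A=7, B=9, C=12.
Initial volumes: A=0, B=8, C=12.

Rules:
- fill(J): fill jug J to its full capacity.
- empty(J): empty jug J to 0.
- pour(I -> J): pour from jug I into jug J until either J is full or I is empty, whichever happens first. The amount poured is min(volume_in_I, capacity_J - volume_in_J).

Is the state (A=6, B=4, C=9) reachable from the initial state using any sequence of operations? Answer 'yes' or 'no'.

Answer: no

Derivation:
BFS explored all 512 reachable states.
Reachable set includes: (0,0,0), (0,0,1), (0,0,2), (0,0,3), (0,0,4), (0,0,5), (0,0,6), (0,0,7), (0,0,8), (0,0,9), (0,0,10), (0,0,11) ...
Target (A=6, B=4, C=9) not in reachable set → no.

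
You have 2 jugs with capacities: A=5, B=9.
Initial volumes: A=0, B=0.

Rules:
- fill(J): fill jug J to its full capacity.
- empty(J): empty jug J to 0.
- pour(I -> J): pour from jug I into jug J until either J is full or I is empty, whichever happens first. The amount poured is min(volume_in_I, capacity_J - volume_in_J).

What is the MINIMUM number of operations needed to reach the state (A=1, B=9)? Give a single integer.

BFS from (A=0, B=0). One shortest path:
  1. fill(A) -> (A=5 B=0)
  2. pour(A -> B) -> (A=0 B=5)
  3. fill(A) -> (A=5 B=5)
  4. pour(A -> B) -> (A=1 B=9)
Reached target in 4 moves.

Answer: 4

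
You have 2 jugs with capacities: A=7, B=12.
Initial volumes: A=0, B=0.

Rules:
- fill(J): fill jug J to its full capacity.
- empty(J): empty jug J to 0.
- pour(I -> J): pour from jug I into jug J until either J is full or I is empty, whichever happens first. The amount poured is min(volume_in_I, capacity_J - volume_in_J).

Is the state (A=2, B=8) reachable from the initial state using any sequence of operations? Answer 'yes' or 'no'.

Answer: no

Derivation:
BFS explored all 38 reachable states.
Reachable set includes: (0,0), (0,1), (0,2), (0,3), (0,4), (0,5), (0,6), (0,7), (0,8), (0,9), (0,10), (0,11) ...
Target (A=2, B=8) not in reachable set → no.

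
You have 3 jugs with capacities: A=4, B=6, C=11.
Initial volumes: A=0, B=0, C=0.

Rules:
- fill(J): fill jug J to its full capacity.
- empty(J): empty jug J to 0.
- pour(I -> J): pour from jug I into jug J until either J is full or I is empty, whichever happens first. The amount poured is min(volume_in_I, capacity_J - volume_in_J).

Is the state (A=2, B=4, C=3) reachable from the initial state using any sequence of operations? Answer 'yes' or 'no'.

Answer: no

Derivation:
BFS explored all 270 reachable states.
Reachable set includes: (0,0,0), (0,0,1), (0,0,2), (0,0,3), (0,0,4), (0,0,5), (0,0,6), (0,0,7), (0,0,8), (0,0,9), (0,0,10), (0,0,11) ...
Target (A=2, B=4, C=3) not in reachable set → no.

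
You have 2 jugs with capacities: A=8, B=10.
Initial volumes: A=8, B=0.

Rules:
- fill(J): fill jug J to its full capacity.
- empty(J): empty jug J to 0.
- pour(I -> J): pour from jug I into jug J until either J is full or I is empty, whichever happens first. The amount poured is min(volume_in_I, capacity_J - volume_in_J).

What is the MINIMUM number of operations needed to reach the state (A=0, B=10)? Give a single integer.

BFS from (A=8, B=0). One shortest path:
  1. empty(A) -> (A=0 B=0)
  2. fill(B) -> (A=0 B=10)
Reached target in 2 moves.

Answer: 2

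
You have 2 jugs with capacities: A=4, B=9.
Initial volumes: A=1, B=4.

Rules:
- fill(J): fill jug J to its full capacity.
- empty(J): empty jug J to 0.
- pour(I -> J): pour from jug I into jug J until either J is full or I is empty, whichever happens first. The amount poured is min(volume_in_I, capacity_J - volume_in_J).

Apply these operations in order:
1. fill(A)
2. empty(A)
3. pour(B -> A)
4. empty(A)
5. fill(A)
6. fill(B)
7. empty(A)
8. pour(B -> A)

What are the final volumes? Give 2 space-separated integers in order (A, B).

Step 1: fill(A) -> (A=4 B=4)
Step 2: empty(A) -> (A=0 B=4)
Step 3: pour(B -> A) -> (A=4 B=0)
Step 4: empty(A) -> (A=0 B=0)
Step 5: fill(A) -> (A=4 B=0)
Step 6: fill(B) -> (A=4 B=9)
Step 7: empty(A) -> (A=0 B=9)
Step 8: pour(B -> A) -> (A=4 B=5)

Answer: 4 5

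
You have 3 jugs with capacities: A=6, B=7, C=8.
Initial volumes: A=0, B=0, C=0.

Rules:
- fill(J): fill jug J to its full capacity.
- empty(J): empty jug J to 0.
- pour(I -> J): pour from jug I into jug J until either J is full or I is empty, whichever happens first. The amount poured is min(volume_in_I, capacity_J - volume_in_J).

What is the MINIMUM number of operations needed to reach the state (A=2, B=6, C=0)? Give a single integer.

BFS from (A=0, B=0, C=0). One shortest path:
  1. fill(C) -> (A=0 B=0 C=8)
  2. pour(C -> A) -> (A=6 B=0 C=2)
  3. pour(A -> B) -> (A=0 B=6 C=2)
  4. pour(C -> A) -> (A=2 B=6 C=0)
Reached target in 4 moves.

Answer: 4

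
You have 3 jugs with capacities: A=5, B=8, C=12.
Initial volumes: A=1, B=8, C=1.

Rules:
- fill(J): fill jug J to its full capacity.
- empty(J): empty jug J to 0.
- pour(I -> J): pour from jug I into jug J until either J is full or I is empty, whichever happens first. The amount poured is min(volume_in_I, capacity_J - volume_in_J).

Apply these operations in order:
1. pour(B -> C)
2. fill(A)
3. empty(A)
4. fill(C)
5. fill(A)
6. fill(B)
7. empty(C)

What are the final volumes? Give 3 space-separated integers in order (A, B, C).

Answer: 5 8 0

Derivation:
Step 1: pour(B -> C) -> (A=1 B=0 C=9)
Step 2: fill(A) -> (A=5 B=0 C=9)
Step 3: empty(A) -> (A=0 B=0 C=9)
Step 4: fill(C) -> (A=0 B=0 C=12)
Step 5: fill(A) -> (A=5 B=0 C=12)
Step 6: fill(B) -> (A=5 B=8 C=12)
Step 7: empty(C) -> (A=5 B=8 C=0)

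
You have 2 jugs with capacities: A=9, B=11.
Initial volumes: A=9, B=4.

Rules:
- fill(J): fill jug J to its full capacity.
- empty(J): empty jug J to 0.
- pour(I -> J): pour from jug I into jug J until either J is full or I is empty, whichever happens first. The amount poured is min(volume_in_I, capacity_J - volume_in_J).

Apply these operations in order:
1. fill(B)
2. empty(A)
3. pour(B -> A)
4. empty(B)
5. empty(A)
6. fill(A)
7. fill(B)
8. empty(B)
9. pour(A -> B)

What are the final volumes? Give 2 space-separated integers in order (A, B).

Answer: 0 9

Derivation:
Step 1: fill(B) -> (A=9 B=11)
Step 2: empty(A) -> (A=0 B=11)
Step 3: pour(B -> A) -> (A=9 B=2)
Step 4: empty(B) -> (A=9 B=0)
Step 5: empty(A) -> (A=0 B=0)
Step 6: fill(A) -> (A=9 B=0)
Step 7: fill(B) -> (A=9 B=11)
Step 8: empty(B) -> (A=9 B=0)
Step 9: pour(A -> B) -> (A=0 B=9)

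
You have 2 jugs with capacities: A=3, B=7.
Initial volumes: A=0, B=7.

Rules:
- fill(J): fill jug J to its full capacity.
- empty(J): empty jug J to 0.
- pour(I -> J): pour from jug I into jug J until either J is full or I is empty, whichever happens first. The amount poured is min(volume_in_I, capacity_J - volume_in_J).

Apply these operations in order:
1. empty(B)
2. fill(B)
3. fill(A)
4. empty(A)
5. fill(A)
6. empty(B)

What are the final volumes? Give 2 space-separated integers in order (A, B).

Answer: 3 0

Derivation:
Step 1: empty(B) -> (A=0 B=0)
Step 2: fill(B) -> (A=0 B=7)
Step 3: fill(A) -> (A=3 B=7)
Step 4: empty(A) -> (A=0 B=7)
Step 5: fill(A) -> (A=3 B=7)
Step 6: empty(B) -> (A=3 B=0)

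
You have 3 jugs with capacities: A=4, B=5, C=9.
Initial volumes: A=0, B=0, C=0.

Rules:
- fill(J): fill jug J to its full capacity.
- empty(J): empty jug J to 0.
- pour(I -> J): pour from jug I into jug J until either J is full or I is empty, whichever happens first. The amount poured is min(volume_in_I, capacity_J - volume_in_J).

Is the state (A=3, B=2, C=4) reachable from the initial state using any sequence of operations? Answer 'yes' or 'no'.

BFS explored all 204 reachable states.
Reachable set includes: (0,0,0), (0,0,1), (0,0,2), (0,0,3), (0,0,4), (0,0,5), (0,0,6), (0,0,7), (0,0,8), (0,0,9), (0,1,0), (0,1,1) ...
Target (A=3, B=2, C=4) not in reachable set → no.

Answer: no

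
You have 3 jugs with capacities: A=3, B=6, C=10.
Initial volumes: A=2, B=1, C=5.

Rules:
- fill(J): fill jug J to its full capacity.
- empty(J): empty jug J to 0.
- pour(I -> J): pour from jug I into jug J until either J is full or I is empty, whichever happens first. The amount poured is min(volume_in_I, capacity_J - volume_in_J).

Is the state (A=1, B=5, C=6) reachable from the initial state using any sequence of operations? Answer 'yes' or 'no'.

Answer: no

Derivation:
BFS explored all 219 reachable states.
Reachable set includes: (0,0,0), (0,0,1), (0,0,2), (0,0,3), (0,0,4), (0,0,5), (0,0,6), (0,0,7), (0,0,8), (0,0,9), (0,0,10), (0,1,0) ...
Target (A=1, B=5, C=6) not in reachable set → no.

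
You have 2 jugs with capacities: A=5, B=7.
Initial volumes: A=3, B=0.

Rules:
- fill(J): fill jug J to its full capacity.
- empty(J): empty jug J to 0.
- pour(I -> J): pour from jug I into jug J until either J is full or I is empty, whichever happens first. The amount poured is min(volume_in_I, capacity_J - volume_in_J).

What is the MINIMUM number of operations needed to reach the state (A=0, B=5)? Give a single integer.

BFS from (A=3, B=0). One shortest path:
  1. fill(A) -> (A=5 B=0)
  2. pour(A -> B) -> (A=0 B=5)
Reached target in 2 moves.

Answer: 2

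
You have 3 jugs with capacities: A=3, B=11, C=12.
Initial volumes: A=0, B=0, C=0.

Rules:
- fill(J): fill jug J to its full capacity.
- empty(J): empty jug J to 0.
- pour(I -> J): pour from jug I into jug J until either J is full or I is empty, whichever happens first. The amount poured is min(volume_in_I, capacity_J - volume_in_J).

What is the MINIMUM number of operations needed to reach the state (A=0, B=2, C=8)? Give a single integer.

Answer: 8

Derivation:
BFS from (A=0, B=0, C=0). One shortest path:
  1. fill(B) -> (A=0 B=11 C=0)
  2. pour(B -> C) -> (A=0 B=0 C=11)
  3. fill(B) -> (A=0 B=11 C=11)
  4. pour(B -> A) -> (A=3 B=8 C=11)
  5. pour(A -> C) -> (A=2 B=8 C=12)
  6. empty(C) -> (A=2 B=8 C=0)
  7. pour(B -> C) -> (A=2 B=0 C=8)
  8. pour(A -> B) -> (A=0 B=2 C=8)
Reached target in 8 moves.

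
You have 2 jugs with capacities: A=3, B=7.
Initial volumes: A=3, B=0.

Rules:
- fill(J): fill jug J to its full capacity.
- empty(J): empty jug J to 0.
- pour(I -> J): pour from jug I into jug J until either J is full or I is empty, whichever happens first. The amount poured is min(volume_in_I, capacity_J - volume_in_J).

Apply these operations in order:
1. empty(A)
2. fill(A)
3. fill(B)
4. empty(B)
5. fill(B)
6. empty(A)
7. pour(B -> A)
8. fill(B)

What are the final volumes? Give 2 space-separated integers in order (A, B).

Step 1: empty(A) -> (A=0 B=0)
Step 2: fill(A) -> (A=3 B=0)
Step 3: fill(B) -> (A=3 B=7)
Step 4: empty(B) -> (A=3 B=0)
Step 5: fill(B) -> (A=3 B=7)
Step 6: empty(A) -> (A=0 B=7)
Step 7: pour(B -> A) -> (A=3 B=4)
Step 8: fill(B) -> (A=3 B=7)

Answer: 3 7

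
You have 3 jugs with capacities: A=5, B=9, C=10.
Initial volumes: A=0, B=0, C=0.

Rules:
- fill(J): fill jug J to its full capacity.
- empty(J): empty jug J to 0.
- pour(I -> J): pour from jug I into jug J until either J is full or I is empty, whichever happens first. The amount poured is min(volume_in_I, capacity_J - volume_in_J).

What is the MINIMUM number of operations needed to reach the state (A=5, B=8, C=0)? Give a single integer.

Answer: 6

Derivation:
BFS from (A=0, B=0, C=0). One shortest path:
  1. fill(A) -> (A=5 B=0 C=0)
  2. fill(B) -> (A=5 B=9 C=0)
  3. pour(B -> C) -> (A=5 B=0 C=9)
  4. fill(B) -> (A=5 B=9 C=9)
  5. pour(B -> C) -> (A=5 B=8 C=10)
  6. empty(C) -> (A=5 B=8 C=0)
Reached target in 6 moves.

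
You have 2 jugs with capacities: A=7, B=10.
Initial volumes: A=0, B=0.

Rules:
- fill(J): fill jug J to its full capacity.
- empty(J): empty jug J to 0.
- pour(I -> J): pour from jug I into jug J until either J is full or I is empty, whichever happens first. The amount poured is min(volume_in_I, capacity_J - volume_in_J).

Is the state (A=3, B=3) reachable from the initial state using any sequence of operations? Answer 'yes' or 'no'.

Answer: no

Derivation:
BFS explored all 34 reachable states.
Reachable set includes: (0,0), (0,1), (0,2), (0,3), (0,4), (0,5), (0,6), (0,7), (0,8), (0,9), (0,10), (1,0) ...
Target (A=3, B=3) not in reachable set → no.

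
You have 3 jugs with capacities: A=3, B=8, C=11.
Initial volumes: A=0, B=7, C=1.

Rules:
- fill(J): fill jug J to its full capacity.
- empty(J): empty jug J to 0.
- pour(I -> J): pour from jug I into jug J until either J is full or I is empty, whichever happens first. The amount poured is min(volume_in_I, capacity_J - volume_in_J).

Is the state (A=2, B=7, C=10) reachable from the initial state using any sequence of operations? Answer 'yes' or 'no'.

BFS explored all 292 reachable states.
Reachable set includes: (0,0,0), (0,0,1), (0,0,2), (0,0,3), (0,0,4), (0,0,5), (0,0,6), (0,0,7), (0,0,8), (0,0,9), (0,0,10), (0,0,11) ...
Target (A=2, B=7, C=10) not in reachable set → no.

Answer: no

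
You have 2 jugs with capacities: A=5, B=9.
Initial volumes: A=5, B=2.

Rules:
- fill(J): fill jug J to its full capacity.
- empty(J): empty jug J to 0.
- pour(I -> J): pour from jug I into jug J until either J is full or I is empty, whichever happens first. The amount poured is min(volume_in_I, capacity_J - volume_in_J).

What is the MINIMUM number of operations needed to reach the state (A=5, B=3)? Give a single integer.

BFS from (A=5, B=2). One shortest path:
  1. pour(A -> B) -> (A=0 B=7)
  2. fill(A) -> (A=5 B=7)
  3. pour(A -> B) -> (A=3 B=9)
  4. empty(B) -> (A=3 B=0)
  5. pour(A -> B) -> (A=0 B=3)
  6. fill(A) -> (A=5 B=3)
Reached target in 6 moves.

Answer: 6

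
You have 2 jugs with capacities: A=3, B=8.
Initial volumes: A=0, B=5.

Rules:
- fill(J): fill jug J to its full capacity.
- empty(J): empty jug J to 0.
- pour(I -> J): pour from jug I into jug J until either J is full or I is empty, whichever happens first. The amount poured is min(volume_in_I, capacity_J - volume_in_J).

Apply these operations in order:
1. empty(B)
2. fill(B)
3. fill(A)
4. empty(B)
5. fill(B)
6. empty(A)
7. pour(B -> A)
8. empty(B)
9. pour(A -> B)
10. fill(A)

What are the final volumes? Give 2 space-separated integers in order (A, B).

Step 1: empty(B) -> (A=0 B=0)
Step 2: fill(B) -> (A=0 B=8)
Step 3: fill(A) -> (A=3 B=8)
Step 4: empty(B) -> (A=3 B=0)
Step 5: fill(B) -> (A=3 B=8)
Step 6: empty(A) -> (A=0 B=8)
Step 7: pour(B -> A) -> (A=3 B=5)
Step 8: empty(B) -> (A=3 B=0)
Step 9: pour(A -> B) -> (A=0 B=3)
Step 10: fill(A) -> (A=3 B=3)

Answer: 3 3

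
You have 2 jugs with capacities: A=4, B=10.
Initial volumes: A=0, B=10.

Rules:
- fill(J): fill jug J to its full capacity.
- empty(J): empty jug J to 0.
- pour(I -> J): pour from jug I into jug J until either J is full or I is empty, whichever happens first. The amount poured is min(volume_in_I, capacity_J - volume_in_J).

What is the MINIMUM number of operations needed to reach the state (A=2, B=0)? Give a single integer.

BFS from (A=0, B=10). One shortest path:
  1. pour(B -> A) -> (A=4 B=6)
  2. empty(A) -> (A=0 B=6)
  3. pour(B -> A) -> (A=4 B=2)
  4. empty(A) -> (A=0 B=2)
  5. pour(B -> A) -> (A=2 B=0)
Reached target in 5 moves.

Answer: 5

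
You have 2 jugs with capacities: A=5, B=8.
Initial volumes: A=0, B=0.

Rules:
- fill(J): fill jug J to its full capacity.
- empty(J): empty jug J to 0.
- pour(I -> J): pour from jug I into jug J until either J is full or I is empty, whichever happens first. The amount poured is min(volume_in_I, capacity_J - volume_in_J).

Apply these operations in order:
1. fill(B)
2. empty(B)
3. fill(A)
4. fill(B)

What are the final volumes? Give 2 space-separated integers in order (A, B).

Step 1: fill(B) -> (A=0 B=8)
Step 2: empty(B) -> (A=0 B=0)
Step 3: fill(A) -> (A=5 B=0)
Step 4: fill(B) -> (A=5 B=8)

Answer: 5 8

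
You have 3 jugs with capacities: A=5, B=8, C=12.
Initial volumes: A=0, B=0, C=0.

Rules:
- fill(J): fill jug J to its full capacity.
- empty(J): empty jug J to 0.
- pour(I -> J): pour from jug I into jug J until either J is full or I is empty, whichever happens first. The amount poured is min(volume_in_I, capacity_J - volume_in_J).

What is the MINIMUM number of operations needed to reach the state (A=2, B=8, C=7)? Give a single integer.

BFS from (A=0, B=0, C=0). One shortest path:
  1. fill(A) -> (A=5 B=0 C=0)
  2. fill(C) -> (A=5 B=0 C=12)
  3. pour(A -> B) -> (A=0 B=5 C=12)
  4. pour(C -> A) -> (A=5 B=5 C=7)
  5. pour(A -> B) -> (A=2 B=8 C=7)
Reached target in 5 moves.

Answer: 5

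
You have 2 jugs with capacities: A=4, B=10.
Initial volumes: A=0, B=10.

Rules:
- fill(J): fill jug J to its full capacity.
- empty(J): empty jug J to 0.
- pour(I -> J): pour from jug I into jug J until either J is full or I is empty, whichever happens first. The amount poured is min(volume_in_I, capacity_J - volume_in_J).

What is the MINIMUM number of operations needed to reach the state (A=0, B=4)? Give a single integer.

BFS from (A=0, B=10). One shortest path:
  1. fill(A) -> (A=4 B=10)
  2. empty(B) -> (A=4 B=0)
  3. pour(A -> B) -> (A=0 B=4)
Reached target in 3 moves.

Answer: 3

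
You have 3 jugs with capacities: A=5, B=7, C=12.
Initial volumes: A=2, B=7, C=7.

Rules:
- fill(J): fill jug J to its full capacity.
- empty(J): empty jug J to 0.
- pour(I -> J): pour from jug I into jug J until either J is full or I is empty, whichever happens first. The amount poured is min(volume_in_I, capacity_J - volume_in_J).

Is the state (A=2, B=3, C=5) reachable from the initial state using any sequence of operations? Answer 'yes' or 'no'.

Answer: no

Derivation:
BFS explored all 360 reachable states.
Reachable set includes: (0,0,0), (0,0,1), (0,0,2), (0,0,3), (0,0,4), (0,0,5), (0,0,6), (0,0,7), (0,0,8), (0,0,9), (0,0,10), (0,0,11) ...
Target (A=2, B=3, C=5) not in reachable set → no.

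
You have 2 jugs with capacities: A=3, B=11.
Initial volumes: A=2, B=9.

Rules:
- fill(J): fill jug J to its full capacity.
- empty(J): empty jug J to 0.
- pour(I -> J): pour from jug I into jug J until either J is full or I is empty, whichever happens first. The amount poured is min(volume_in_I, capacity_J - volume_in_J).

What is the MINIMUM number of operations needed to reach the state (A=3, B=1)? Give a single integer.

Answer: 5

Derivation:
BFS from (A=2, B=9). One shortest path:
  1. fill(A) -> (A=3 B=9)
  2. pour(A -> B) -> (A=1 B=11)
  3. empty(B) -> (A=1 B=0)
  4. pour(A -> B) -> (A=0 B=1)
  5. fill(A) -> (A=3 B=1)
Reached target in 5 moves.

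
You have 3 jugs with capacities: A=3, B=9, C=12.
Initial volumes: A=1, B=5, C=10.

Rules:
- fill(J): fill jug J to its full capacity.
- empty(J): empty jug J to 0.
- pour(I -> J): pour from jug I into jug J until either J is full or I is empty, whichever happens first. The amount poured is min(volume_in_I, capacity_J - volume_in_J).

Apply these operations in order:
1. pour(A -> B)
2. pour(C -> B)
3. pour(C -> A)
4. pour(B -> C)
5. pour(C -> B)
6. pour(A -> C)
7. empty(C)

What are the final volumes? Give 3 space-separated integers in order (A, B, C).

Step 1: pour(A -> B) -> (A=0 B=6 C=10)
Step 2: pour(C -> B) -> (A=0 B=9 C=7)
Step 3: pour(C -> A) -> (A=3 B=9 C=4)
Step 4: pour(B -> C) -> (A=3 B=1 C=12)
Step 5: pour(C -> B) -> (A=3 B=9 C=4)
Step 6: pour(A -> C) -> (A=0 B=9 C=7)
Step 7: empty(C) -> (A=0 B=9 C=0)

Answer: 0 9 0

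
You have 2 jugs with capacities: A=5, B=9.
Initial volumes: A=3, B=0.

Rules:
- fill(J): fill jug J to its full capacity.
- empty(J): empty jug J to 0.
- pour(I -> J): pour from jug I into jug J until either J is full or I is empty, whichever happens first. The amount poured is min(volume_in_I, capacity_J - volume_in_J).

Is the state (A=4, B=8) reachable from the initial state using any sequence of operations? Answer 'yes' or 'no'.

BFS explored all 28 reachable states.
Reachable set includes: (0,0), (0,1), (0,2), (0,3), (0,4), (0,5), (0,6), (0,7), (0,8), (0,9), (1,0), (1,9) ...
Target (A=4, B=8) not in reachable set → no.

Answer: no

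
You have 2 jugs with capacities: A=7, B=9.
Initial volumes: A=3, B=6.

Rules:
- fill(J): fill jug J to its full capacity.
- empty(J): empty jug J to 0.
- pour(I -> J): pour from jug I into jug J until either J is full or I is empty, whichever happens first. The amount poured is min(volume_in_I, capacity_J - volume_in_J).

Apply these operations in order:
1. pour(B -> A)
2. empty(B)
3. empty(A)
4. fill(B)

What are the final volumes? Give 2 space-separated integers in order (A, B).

Answer: 0 9

Derivation:
Step 1: pour(B -> A) -> (A=7 B=2)
Step 2: empty(B) -> (A=7 B=0)
Step 3: empty(A) -> (A=0 B=0)
Step 4: fill(B) -> (A=0 B=9)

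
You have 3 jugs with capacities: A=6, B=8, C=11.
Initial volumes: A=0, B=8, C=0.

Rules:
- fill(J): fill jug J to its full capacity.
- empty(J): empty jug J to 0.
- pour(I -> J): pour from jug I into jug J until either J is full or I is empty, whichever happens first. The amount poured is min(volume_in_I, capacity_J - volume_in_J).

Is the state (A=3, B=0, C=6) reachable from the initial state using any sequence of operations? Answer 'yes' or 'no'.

Answer: yes

Derivation:
BFS from (A=0, B=8, C=0):
  1. fill(A) -> (A=6 B=8 C=0)
  2. pour(A -> C) -> (A=0 B=8 C=6)
  3. fill(A) -> (A=6 B=8 C=6)
  4. pour(B -> C) -> (A=6 B=3 C=11)
  5. empty(C) -> (A=6 B=3 C=0)
  6. pour(A -> C) -> (A=0 B=3 C=6)
  7. pour(B -> A) -> (A=3 B=0 C=6)
Target reached → yes.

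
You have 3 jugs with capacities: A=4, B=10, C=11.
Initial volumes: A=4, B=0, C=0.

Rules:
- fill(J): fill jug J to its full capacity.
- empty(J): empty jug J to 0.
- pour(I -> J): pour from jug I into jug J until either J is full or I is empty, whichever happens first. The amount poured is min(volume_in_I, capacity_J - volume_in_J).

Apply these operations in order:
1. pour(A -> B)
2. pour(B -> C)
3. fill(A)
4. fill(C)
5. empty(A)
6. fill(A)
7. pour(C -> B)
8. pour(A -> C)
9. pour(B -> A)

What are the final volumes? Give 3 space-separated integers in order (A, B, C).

Step 1: pour(A -> B) -> (A=0 B=4 C=0)
Step 2: pour(B -> C) -> (A=0 B=0 C=4)
Step 3: fill(A) -> (A=4 B=0 C=4)
Step 4: fill(C) -> (A=4 B=0 C=11)
Step 5: empty(A) -> (A=0 B=0 C=11)
Step 6: fill(A) -> (A=4 B=0 C=11)
Step 7: pour(C -> B) -> (A=4 B=10 C=1)
Step 8: pour(A -> C) -> (A=0 B=10 C=5)
Step 9: pour(B -> A) -> (A=4 B=6 C=5)

Answer: 4 6 5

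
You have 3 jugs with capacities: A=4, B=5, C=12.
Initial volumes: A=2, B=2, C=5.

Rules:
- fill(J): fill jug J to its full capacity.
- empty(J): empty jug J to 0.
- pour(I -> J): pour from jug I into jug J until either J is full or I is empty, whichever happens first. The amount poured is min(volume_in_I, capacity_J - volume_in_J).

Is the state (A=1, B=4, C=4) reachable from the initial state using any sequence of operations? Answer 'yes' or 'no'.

BFS explored all 259 reachable states.
Reachable set includes: (0,0,0), (0,0,1), (0,0,2), (0,0,3), (0,0,4), (0,0,5), (0,0,6), (0,0,7), (0,0,8), (0,0,9), (0,0,10), (0,0,11) ...
Target (A=1, B=4, C=4) not in reachable set → no.

Answer: no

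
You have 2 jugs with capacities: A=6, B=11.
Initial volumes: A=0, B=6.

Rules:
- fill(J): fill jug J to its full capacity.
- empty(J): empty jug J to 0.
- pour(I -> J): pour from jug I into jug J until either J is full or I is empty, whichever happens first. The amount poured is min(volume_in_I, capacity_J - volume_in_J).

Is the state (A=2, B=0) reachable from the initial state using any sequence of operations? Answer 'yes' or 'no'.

BFS from (A=0, B=6):
  1. fill(A) -> (A=6 B=6)
  2. pour(A -> B) -> (A=1 B=11)
  3. empty(B) -> (A=1 B=0)
  4. pour(A -> B) -> (A=0 B=1)
  5. fill(A) -> (A=6 B=1)
  6. pour(A -> B) -> (A=0 B=7)
  7. fill(A) -> (A=6 B=7)
  8. pour(A -> B) -> (A=2 B=11)
  9. empty(B) -> (A=2 B=0)
Target reached → yes.

Answer: yes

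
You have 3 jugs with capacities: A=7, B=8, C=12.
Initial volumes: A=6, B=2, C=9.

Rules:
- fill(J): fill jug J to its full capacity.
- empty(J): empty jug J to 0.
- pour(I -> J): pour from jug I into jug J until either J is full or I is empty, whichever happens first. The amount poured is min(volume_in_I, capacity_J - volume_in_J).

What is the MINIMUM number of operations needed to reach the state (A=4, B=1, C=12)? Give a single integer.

BFS from (A=6, B=2, C=9). One shortest path:
  1. pour(B -> A) -> (A=7 B=1 C=9)
  2. pour(A -> C) -> (A=4 B=1 C=12)
Reached target in 2 moves.

Answer: 2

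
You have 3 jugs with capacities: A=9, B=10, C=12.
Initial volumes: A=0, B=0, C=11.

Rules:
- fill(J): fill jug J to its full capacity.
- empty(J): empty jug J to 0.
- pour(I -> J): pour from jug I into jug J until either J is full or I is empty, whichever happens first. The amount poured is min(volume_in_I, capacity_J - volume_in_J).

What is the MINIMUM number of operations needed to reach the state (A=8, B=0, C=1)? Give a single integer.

BFS from (A=0, B=0, C=11). One shortest path:
  1. fill(B) -> (A=0 B=10 C=11)
  2. pour(B -> A) -> (A=9 B=1 C=11)
  3. pour(A -> C) -> (A=8 B=1 C=12)
  4. empty(C) -> (A=8 B=1 C=0)
  5. pour(B -> C) -> (A=8 B=0 C=1)
Reached target in 5 moves.

Answer: 5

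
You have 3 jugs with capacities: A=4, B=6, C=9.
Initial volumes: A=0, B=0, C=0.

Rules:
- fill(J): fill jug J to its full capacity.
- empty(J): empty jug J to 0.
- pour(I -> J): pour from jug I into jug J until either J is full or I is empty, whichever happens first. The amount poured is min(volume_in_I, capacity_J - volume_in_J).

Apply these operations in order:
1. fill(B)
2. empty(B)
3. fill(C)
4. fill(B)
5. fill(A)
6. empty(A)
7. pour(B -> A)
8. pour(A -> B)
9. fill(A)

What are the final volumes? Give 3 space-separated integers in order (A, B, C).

Step 1: fill(B) -> (A=0 B=6 C=0)
Step 2: empty(B) -> (A=0 B=0 C=0)
Step 3: fill(C) -> (A=0 B=0 C=9)
Step 4: fill(B) -> (A=0 B=6 C=9)
Step 5: fill(A) -> (A=4 B=6 C=9)
Step 6: empty(A) -> (A=0 B=6 C=9)
Step 7: pour(B -> A) -> (A=4 B=2 C=9)
Step 8: pour(A -> B) -> (A=0 B=6 C=9)
Step 9: fill(A) -> (A=4 B=6 C=9)

Answer: 4 6 9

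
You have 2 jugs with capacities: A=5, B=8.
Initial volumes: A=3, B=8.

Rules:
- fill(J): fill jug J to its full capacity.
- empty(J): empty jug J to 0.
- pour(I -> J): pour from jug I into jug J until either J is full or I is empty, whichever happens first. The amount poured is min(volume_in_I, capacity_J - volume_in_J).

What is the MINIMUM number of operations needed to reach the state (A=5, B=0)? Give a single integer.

BFS from (A=3, B=8). One shortest path:
  1. fill(A) -> (A=5 B=8)
  2. empty(B) -> (A=5 B=0)
Reached target in 2 moves.

Answer: 2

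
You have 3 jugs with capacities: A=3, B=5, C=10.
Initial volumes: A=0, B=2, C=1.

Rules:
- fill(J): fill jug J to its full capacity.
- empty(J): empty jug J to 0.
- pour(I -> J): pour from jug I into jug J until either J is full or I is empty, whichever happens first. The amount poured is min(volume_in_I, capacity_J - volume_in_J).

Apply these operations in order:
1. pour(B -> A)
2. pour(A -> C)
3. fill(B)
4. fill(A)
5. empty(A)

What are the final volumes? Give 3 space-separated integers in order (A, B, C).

Step 1: pour(B -> A) -> (A=2 B=0 C=1)
Step 2: pour(A -> C) -> (A=0 B=0 C=3)
Step 3: fill(B) -> (A=0 B=5 C=3)
Step 4: fill(A) -> (A=3 B=5 C=3)
Step 5: empty(A) -> (A=0 B=5 C=3)

Answer: 0 5 3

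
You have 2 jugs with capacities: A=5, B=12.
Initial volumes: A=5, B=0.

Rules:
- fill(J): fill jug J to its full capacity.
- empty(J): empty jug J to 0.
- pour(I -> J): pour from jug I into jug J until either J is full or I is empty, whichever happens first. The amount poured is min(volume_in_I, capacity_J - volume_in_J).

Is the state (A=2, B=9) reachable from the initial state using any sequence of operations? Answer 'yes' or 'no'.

BFS explored all 34 reachable states.
Reachable set includes: (0,0), (0,1), (0,2), (0,3), (0,4), (0,5), (0,6), (0,7), (0,8), (0,9), (0,10), (0,11) ...
Target (A=2, B=9) not in reachable set → no.

Answer: no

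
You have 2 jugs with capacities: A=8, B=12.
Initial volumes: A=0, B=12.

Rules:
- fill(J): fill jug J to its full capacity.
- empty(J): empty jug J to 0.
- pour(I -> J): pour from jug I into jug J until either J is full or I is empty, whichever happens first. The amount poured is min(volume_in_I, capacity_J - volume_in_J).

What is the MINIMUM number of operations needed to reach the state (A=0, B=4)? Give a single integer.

Answer: 2

Derivation:
BFS from (A=0, B=12). One shortest path:
  1. pour(B -> A) -> (A=8 B=4)
  2. empty(A) -> (A=0 B=4)
Reached target in 2 moves.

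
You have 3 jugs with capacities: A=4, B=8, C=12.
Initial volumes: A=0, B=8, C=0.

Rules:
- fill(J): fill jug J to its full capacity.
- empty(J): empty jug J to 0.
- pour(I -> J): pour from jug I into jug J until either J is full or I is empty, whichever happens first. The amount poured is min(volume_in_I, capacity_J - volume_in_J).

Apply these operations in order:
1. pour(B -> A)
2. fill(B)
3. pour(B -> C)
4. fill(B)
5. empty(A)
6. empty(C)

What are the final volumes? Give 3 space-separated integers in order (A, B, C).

Answer: 0 8 0

Derivation:
Step 1: pour(B -> A) -> (A=4 B=4 C=0)
Step 2: fill(B) -> (A=4 B=8 C=0)
Step 3: pour(B -> C) -> (A=4 B=0 C=8)
Step 4: fill(B) -> (A=4 B=8 C=8)
Step 5: empty(A) -> (A=0 B=8 C=8)
Step 6: empty(C) -> (A=0 B=8 C=0)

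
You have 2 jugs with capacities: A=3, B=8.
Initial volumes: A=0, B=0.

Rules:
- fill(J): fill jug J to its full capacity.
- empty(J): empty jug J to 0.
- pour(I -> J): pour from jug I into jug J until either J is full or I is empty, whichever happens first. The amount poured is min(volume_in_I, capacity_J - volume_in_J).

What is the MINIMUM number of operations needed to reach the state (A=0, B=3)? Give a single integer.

Answer: 2

Derivation:
BFS from (A=0, B=0). One shortest path:
  1. fill(A) -> (A=3 B=0)
  2. pour(A -> B) -> (A=0 B=3)
Reached target in 2 moves.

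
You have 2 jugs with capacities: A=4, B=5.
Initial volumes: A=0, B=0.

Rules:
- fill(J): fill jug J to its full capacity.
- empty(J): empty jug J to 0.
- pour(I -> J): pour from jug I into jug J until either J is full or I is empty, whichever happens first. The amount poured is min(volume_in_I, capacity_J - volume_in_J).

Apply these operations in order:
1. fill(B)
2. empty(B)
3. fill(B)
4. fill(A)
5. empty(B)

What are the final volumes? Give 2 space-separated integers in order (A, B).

Answer: 4 0

Derivation:
Step 1: fill(B) -> (A=0 B=5)
Step 2: empty(B) -> (A=0 B=0)
Step 3: fill(B) -> (A=0 B=5)
Step 4: fill(A) -> (A=4 B=5)
Step 5: empty(B) -> (A=4 B=0)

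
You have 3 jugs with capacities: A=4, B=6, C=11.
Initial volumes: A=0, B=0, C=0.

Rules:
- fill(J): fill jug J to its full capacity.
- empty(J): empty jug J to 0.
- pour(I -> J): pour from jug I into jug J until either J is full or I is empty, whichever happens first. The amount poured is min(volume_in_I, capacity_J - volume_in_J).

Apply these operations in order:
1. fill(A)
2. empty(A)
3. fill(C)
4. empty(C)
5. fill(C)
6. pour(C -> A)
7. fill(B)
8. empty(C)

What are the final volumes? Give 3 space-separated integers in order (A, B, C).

Answer: 4 6 0

Derivation:
Step 1: fill(A) -> (A=4 B=0 C=0)
Step 2: empty(A) -> (A=0 B=0 C=0)
Step 3: fill(C) -> (A=0 B=0 C=11)
Step 4: empty(C) -> (A=0 B=0 C=0)
Step 5: fill(C) -> (A=0 B=0 C=11)
Step 6: pour(C -> A) -> (A=4 B=0 C=7)
Step 7: fill(B) -> (A=4 B=6 C=7)
Step 8: empty(C) -> (A=4 B=6 C=0)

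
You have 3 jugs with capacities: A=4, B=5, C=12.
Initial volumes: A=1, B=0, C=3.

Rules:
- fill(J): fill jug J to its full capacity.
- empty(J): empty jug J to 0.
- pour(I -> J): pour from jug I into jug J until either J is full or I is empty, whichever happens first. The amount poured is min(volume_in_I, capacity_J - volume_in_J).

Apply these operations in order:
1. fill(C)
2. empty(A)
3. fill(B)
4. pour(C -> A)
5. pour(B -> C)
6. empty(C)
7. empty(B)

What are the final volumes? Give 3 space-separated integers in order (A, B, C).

Step 1: fill(C) -> (A=1 B=0 C=12)
Step 2: empty(A) -> (A=0 B=0 C=12)
Step 3: fill(B) -> (A=0 B=5 C=12)
Step 4: pour(C -> A) -> (A=4 B=5 C=8)
Step 5: pour(B -> C) -> (A=4 B=1 C=12)
Step 6: empty(C) -> (A=4 B=1 C=0)
Step 7: empty(B) -> (A=4 B=0 C=0)

Answer: 4 0 0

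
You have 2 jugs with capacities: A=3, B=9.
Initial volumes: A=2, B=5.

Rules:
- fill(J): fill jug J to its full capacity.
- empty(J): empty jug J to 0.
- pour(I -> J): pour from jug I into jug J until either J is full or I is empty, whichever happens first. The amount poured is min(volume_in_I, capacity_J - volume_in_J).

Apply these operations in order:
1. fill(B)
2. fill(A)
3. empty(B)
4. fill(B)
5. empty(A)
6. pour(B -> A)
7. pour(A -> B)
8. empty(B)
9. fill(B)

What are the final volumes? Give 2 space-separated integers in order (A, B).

Answer: 0 9

Derivation:
Step 1: fill(B) -> (A=2 B=9)
Step 2: fill(A) -> (A=3 B=9)
Step 3: empty(B) -> (A=3 B=0)
Step 4: fill(B) -> (A=3 B=9)
Step 5: empty(A) -> (A=0 B=9)
Step 6: pour(B -> A) -> (A=3 B=6)
Step 7: pour(A -> B) -> (A=0 B=9)
Step 8: empty(B) -> (A=0 B=0)
Step 9: fill(B) -> (A=0 B=9)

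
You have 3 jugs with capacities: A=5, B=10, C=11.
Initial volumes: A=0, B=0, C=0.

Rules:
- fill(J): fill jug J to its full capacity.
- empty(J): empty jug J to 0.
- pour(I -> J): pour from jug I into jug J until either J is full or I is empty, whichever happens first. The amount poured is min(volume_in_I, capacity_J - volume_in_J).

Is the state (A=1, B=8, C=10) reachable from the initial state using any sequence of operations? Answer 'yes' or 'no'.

BFS explored all 432 reachable states.
Reachable set includes: (0,0,0), (0,0,1), (0,0,2), (0,0,3), (0,0,4), (0,0,5), (0,0,6), (0,0,7), (0,0,8), (0,0,9), (0,0,10), (0,0,11) ...
Target (A=1, B=8, C=10) not in reachable set → no.

Answer: no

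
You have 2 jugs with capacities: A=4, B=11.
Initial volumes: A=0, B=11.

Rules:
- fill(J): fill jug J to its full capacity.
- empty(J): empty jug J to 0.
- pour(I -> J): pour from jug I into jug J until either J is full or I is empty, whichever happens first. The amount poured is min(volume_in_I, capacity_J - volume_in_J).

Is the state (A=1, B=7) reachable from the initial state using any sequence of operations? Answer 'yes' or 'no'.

Answer: no

Derivation:
BFS explored all 30 reachable states.
Reachable set includes: (0,0), (0,1), (0,2), (0,3), (0,4), (0,5), (0,6), (0,7), (0,8), (0,9), (0,10), (0,11) ...
Target (A=1, B=7) not in reachable set → no.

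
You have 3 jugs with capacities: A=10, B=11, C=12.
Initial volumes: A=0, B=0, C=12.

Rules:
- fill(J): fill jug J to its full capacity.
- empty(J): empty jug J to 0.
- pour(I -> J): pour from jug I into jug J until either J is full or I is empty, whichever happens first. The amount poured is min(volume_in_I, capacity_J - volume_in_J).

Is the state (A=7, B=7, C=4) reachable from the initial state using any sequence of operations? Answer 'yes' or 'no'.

Answer: no

Derivation:
BFS explored all 726 reachable states.
Reachable set includes: (0,0,0), (0,0,1), (0,0,2), (0,0,3), (0,0,4), (0,0,5), (0,0,6), (0,0,7), (0,0,8), (0,0,9), (0,0,10), (0,0,11) ...
Target (A=7, B=7, C=4) not in reachable set → no.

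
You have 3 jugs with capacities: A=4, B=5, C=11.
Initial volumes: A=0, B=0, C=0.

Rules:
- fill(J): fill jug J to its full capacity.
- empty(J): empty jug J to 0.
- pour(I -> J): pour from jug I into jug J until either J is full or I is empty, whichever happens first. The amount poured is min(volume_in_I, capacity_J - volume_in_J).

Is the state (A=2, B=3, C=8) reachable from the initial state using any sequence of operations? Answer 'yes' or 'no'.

Answer: no

Derivation:
BFS explored all 240 reachable states.
Reachable set includes: (0,0,0), (0,0,1), (0,0,2), (0,0,3), (0,0,4), (0,0,5), (0,0,6), (0,0,7), (0,0,8), (0,0,9), (0,0,10), (0,0,11) ...
Target (A=2, B=3, C=8) not in reachable set → no.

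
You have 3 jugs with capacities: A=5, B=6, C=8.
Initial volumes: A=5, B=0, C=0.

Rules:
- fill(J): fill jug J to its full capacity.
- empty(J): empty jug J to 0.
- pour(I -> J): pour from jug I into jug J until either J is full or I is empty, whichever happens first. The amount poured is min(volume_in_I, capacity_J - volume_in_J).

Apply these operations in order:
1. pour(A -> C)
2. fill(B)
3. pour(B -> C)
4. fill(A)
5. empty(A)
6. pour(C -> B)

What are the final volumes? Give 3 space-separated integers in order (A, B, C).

Answer: 0 6 5

Derivation:
Step 1: pour(A -> C) -> (A=0 B=0 C=5)
Step 2: fill(B) -> (A=0 B=6 C=5)
Step 3: pour(B -> C) -> (A=0 B=3 C=8)
Step 4: fill(A) -> (A=5 B=3 C=8)
Step 5: empty(A) -> (A=0 B=3 C=8)
Step 6: pour(C -> B) -> (A=0 B=6 C=5)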